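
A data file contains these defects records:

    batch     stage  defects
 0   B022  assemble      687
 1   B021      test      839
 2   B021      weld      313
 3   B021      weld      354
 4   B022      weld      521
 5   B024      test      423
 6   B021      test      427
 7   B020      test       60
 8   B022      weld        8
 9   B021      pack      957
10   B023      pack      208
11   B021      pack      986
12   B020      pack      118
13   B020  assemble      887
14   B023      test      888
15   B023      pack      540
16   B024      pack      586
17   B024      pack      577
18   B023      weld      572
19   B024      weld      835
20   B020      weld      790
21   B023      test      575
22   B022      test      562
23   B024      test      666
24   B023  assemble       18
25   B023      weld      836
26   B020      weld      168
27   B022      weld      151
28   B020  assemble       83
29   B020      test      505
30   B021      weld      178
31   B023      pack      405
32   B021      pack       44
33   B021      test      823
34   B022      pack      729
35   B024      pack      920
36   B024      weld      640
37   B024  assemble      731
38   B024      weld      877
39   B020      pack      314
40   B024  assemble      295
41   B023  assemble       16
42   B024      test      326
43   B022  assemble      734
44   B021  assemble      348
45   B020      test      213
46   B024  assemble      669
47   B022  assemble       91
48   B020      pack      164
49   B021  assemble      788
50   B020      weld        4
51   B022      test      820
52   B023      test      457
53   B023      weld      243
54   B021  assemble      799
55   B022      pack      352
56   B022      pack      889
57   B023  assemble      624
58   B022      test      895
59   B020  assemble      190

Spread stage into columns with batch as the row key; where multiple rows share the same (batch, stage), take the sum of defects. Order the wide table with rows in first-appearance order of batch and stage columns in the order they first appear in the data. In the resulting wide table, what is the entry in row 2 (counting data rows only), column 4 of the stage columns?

1987

With rows in first-appearance order of batch, row 2 is batch=B021. stage columns in first-appearance order: assemble, test, weld, pack; column 4 is pack.
Long rows with batch=B021, stage=pack: 957 + 986 + 44 = 1987.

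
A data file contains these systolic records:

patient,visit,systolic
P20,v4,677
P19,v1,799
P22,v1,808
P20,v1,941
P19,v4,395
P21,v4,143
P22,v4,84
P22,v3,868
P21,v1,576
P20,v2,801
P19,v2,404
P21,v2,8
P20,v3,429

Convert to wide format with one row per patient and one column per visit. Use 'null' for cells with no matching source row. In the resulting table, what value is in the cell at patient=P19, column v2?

The long row with patient=P19, visit=v2 has systolic=404.

404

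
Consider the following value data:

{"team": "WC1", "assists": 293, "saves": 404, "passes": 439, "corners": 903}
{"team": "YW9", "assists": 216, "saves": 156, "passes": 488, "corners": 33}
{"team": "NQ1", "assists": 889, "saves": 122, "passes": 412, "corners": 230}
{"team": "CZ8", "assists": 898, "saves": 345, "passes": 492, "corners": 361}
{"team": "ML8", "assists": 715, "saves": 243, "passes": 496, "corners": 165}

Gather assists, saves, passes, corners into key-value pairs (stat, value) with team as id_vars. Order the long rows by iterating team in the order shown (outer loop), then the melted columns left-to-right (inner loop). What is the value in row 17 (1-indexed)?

715

20 rows total (5 × 4). Row 17: index ⌊(17-1)/4⌋ = 4 into team → ML8; (17-1) mod 4 = 0 into the melted columns → assists.
So row 17 is (ML8, assists, 715); value = 715.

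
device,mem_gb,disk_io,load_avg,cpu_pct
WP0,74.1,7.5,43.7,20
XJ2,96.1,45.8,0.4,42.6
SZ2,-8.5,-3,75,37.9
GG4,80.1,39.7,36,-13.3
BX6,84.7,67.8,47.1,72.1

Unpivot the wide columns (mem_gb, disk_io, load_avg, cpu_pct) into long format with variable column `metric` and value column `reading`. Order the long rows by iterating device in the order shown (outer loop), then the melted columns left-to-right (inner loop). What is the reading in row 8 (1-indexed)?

20 rows total (5 × 4). Row 8: index ⌊(8-1)/4⌋ = 1 into device → XJ2; (8-1) mod 4 = 3 into the melted columns → cpu_pct.
So row 8 is (XJ2, cpu_pct, 42.6); reading = 42.6.

42.6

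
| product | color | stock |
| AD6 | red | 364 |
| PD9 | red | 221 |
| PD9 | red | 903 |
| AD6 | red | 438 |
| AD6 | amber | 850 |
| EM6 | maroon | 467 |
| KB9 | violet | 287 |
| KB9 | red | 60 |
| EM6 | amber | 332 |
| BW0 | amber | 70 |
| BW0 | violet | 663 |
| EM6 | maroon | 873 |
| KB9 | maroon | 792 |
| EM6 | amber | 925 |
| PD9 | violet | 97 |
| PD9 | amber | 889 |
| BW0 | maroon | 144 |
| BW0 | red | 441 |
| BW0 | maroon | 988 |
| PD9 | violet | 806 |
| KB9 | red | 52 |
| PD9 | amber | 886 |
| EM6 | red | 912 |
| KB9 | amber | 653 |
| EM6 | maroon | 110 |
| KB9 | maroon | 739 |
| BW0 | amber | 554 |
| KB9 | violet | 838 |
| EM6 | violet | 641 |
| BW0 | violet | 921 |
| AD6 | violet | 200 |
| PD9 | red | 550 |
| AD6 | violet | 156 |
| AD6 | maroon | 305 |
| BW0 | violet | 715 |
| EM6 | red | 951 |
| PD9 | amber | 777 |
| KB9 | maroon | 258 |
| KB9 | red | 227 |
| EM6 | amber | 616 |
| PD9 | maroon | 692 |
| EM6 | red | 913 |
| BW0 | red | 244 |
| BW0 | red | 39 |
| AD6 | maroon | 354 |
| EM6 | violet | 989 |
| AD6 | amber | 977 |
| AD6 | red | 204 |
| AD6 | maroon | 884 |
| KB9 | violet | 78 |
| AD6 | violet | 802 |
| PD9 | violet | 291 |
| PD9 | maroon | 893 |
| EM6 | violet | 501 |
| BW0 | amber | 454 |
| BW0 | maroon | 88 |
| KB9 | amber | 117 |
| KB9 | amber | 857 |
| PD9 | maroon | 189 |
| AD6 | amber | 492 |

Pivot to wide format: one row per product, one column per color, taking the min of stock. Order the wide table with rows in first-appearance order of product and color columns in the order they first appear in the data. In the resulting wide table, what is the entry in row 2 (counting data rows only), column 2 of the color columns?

777

With rows in first-appearance order of product, row 2 is product=PD9. color columns in first-appearance order: red, amber, maroon, violet; column 2 is amber.
Long rows with product=PD9, color=amber: min(889, 886, 777) = 777.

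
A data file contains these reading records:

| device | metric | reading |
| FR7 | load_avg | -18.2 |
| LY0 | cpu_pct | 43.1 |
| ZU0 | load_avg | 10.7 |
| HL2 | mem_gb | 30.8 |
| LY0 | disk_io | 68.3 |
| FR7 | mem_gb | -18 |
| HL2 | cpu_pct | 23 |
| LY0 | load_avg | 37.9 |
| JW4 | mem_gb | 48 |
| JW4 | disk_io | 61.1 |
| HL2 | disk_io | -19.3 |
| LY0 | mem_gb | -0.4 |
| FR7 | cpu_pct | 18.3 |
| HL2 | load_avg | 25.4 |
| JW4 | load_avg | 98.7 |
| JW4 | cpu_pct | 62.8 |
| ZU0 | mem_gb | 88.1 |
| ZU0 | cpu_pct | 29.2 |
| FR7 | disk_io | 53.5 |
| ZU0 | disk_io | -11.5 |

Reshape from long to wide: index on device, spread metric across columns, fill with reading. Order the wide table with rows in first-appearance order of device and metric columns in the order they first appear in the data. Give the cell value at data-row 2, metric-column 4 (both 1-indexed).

68.3

With rows in first-appearance order of device, row 2 is device=LY0. metric columns in first-appearance order: load_avg, cpu_pct, mem_gb, disk_io; column 4 is disk_io.
Long rows with device=LY0, metric=disk_io: reading = 68.3.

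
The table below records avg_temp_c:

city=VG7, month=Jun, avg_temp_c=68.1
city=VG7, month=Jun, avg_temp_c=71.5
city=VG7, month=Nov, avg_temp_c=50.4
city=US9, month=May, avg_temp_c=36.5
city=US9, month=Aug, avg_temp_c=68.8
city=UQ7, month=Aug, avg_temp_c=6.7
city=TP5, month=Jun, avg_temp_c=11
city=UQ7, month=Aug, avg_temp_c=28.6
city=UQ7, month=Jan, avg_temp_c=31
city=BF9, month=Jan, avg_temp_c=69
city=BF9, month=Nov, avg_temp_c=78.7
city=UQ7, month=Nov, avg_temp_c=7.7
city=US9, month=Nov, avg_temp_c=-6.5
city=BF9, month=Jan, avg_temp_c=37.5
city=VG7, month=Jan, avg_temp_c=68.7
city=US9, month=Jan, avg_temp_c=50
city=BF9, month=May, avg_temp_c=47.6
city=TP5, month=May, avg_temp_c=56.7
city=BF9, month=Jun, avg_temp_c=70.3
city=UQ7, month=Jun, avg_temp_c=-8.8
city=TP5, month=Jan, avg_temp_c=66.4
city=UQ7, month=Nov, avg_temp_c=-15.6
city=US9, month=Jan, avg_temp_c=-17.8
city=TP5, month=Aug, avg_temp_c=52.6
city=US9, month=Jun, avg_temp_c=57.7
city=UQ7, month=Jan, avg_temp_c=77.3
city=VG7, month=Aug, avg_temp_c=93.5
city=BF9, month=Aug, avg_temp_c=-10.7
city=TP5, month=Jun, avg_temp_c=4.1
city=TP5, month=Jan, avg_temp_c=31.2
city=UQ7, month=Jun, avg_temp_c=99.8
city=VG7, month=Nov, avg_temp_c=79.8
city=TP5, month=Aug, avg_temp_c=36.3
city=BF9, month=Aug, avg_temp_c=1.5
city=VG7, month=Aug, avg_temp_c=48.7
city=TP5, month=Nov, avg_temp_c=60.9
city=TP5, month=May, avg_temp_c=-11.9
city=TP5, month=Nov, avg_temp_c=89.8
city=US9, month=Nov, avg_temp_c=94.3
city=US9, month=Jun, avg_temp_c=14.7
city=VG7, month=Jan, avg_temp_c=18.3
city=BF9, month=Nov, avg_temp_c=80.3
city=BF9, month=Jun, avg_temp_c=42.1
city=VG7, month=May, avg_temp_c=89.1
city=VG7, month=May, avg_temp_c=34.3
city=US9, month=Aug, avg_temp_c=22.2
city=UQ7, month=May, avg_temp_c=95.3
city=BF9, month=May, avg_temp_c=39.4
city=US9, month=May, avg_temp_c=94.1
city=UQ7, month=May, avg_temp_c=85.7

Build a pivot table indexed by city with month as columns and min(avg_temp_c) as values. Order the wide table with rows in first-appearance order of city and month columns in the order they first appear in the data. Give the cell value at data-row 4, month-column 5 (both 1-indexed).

With rows in first-appearance order of city, row 4 is city=TP5. month columns in first-appearance order: Jun, Nov, May, Aug, Jan; column 5 is Jan.
Long rows with city=TP5, month=Jan: min(66.4, 31.2) = 31.2.

31.2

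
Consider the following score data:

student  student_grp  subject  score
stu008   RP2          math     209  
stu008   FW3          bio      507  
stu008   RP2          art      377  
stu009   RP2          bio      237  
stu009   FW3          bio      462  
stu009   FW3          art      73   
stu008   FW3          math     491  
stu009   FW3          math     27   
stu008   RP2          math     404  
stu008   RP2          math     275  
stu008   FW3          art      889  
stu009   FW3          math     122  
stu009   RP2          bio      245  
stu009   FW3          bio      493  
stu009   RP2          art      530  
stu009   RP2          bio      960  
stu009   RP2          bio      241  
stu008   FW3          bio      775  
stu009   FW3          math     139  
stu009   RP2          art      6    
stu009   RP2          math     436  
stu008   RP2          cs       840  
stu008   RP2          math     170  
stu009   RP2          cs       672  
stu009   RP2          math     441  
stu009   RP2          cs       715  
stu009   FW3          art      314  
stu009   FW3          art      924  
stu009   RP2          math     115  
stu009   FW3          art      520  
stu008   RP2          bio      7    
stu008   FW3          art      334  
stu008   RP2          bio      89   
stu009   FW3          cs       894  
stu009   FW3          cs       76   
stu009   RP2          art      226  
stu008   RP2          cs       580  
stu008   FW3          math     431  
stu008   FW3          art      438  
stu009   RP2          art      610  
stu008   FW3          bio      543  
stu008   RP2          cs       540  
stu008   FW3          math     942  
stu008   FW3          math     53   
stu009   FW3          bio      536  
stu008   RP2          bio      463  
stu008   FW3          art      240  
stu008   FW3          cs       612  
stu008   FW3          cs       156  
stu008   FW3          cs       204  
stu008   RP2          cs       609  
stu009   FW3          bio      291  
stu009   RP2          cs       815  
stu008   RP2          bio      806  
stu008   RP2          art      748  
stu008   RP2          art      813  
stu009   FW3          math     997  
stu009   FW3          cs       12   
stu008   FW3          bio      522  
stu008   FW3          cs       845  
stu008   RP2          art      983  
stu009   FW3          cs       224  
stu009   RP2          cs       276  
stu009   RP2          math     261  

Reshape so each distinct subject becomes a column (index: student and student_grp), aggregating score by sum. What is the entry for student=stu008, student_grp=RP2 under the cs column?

2569

Rows with student=stu008, student_grp=RP2 and subject=cs: score values are 840, 580, 540, 609.
840 + 580 + 540 + 609 = 2569.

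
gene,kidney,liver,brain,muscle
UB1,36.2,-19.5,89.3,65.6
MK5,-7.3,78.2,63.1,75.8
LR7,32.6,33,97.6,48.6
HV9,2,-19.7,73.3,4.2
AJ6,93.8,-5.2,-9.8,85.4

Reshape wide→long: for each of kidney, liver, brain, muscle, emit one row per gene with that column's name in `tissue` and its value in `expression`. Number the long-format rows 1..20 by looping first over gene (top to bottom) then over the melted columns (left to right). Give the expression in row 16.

20 rows total (5 × 4). Row 16: index ⌊(16-1)/4⌋ = 3 into gene → HV9; (16-1) mod 4 = 3 into the melted columns → muscle.
So row 16 is (HV9, muscle, 4.2); expression = 4.2.

4.2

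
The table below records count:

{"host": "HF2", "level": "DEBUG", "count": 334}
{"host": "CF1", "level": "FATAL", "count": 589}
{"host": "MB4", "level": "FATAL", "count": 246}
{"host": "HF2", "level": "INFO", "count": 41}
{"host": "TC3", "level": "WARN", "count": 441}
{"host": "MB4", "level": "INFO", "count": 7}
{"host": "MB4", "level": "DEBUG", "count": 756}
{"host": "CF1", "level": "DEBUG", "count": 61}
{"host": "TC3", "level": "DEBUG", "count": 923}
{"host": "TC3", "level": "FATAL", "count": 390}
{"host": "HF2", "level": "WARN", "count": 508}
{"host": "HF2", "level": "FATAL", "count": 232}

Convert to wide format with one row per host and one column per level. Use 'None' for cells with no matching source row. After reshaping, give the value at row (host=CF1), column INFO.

None

No long-format row has host=CF1 and level=INFO, so the cell is None.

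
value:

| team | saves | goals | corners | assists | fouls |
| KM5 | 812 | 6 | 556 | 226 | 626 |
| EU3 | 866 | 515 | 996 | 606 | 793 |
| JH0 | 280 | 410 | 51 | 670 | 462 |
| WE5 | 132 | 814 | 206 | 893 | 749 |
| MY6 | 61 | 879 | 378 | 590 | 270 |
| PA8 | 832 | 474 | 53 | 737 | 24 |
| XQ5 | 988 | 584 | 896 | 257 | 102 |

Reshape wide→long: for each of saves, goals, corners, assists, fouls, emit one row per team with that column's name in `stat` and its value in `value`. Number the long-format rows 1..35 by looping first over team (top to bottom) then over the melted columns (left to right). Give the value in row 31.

35 rows total (7 × 5). Row 31: index ⌊(31-1)/5⌋ = 6 into team → XQ5; (31-1) mod 5 = 0 into the melted columns → saves.
So row 31 is (XQ5, saves, 988); value = 988.

988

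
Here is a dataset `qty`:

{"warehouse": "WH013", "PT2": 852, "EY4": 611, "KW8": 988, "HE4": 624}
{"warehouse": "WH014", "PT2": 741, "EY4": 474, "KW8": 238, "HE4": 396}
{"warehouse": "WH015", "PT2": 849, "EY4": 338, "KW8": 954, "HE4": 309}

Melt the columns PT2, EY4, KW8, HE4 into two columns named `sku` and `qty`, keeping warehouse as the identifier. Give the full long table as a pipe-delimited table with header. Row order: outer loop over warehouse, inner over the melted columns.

Each (warehouse, column) pair becomes one row: 3 × 4 = 12 rows.
For example, (WH013, PT2) → qty=852.

| warehouse | sku | qty |
| WH013 | PT2 | 852 |
| WH013 | EY4 | 611 |
| WH013 | KW8 | 988 |
| WH013 | HE4 | 624 |
| WH014 | PT2 | 741 |
| WH014 | EY4 | 474 |
| WH014 | KW8 | 238 |
| WH014 | HE4 | 396 |
| WH015 | PT2 | 849 |
| WH015 | EY4 | 338 |
| WH015 | KW8 | 954 |
| WH015 | HE4 | 309 |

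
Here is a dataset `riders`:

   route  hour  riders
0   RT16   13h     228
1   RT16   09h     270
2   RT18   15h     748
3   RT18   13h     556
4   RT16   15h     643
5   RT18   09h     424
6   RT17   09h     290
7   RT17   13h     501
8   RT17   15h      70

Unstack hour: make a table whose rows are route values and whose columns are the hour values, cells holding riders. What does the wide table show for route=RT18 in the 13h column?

556

Wide layout: rows indexed by route, columns are the 3 distinct hour values (13h, 09h, 15h).
Cell (route=RT18, hour=13h) draws from the long row where route=RT18 and hour=13h, which has riders=556.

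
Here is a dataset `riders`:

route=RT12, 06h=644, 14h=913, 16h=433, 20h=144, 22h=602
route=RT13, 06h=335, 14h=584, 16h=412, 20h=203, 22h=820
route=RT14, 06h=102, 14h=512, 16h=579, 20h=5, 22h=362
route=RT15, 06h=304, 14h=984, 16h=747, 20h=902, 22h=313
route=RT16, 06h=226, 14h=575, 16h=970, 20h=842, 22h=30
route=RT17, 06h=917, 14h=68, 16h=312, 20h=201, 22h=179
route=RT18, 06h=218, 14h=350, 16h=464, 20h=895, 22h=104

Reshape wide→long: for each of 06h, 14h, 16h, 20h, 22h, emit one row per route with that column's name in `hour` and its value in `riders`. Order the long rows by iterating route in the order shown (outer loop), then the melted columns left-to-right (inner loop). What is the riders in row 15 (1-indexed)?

362

35 rows total (7 × 5). Row 15: index ⌊(15-1)/5⌋ = 2 into route → RT14; (15-1) mod 5 = 4 into the melted columns → 22h.
So row 15 is (RT14, 22h, 362); riders = 362.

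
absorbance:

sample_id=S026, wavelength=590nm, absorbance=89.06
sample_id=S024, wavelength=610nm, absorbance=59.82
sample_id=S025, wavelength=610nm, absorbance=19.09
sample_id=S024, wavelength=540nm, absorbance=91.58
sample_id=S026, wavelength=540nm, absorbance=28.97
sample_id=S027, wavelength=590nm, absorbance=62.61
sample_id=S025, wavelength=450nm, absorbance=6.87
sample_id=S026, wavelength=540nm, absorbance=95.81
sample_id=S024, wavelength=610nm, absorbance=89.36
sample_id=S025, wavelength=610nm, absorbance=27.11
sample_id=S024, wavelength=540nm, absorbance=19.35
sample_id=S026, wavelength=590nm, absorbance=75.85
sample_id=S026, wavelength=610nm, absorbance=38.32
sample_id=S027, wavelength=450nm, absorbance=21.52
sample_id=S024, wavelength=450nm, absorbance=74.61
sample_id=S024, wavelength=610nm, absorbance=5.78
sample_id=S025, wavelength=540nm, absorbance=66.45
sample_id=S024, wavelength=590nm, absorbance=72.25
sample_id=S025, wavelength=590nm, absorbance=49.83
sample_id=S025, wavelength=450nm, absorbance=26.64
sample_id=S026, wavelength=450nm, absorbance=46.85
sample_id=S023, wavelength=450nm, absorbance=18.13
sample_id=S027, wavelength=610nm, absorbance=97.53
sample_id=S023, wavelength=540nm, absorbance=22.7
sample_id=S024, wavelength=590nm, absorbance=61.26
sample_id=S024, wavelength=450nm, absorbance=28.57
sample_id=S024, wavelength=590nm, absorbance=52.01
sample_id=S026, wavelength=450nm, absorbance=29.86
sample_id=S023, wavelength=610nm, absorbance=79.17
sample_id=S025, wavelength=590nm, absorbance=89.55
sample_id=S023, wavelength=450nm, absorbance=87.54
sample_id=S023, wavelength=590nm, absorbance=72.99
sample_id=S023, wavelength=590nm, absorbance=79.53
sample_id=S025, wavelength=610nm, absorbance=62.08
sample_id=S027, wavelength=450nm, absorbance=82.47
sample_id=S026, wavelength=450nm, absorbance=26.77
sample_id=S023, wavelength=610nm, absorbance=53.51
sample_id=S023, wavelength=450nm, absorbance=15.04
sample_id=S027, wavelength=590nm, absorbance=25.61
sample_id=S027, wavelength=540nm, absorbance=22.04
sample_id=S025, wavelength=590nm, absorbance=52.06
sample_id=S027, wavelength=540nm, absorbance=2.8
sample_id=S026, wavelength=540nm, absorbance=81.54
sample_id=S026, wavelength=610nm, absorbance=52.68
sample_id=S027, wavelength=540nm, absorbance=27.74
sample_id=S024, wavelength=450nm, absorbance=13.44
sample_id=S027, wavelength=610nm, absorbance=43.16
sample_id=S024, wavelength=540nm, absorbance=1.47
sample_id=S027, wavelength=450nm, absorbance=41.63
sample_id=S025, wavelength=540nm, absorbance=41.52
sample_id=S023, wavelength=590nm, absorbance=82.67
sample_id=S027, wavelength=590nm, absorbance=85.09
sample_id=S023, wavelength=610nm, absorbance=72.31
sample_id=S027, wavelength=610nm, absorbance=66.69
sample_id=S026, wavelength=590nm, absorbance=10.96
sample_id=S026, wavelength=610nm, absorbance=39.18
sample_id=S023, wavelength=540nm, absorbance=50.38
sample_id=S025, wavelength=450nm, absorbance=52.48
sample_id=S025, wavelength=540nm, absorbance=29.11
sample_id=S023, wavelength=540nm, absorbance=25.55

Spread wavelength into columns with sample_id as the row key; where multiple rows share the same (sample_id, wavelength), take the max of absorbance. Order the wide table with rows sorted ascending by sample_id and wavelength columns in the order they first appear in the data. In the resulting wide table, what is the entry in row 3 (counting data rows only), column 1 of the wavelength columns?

With rows sorted ascending by sample_id, row 3 is sample_id=S025. wavelength columns in first-appearance order: 590nm, 610nm, 540nm, 450nm; column 1 is 590nm.
Long rows with sample_id=S025, wavelength=590nm: max(49.83, 89.55, 52.06) = 89.55.

89.55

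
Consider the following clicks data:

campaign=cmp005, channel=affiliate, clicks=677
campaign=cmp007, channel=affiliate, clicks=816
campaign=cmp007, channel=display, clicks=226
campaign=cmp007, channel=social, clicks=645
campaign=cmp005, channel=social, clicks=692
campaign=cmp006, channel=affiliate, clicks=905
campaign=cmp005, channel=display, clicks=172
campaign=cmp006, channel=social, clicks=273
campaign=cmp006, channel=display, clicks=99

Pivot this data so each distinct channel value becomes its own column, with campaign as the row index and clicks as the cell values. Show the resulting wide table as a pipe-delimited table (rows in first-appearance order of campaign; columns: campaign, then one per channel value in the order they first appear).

| campaign | affiliate | display | social |
| cmp005 | 677 | 172 | 692 |
| cmp007 | 816 | 226 | 645 |
| cmp006 | 905 | 99 | 273 |

Columns: campaign plus the 3 distinct channel values (affiliate, display, social).
For example, row cmp005 column affiliate takes clicks=677 from the long row (cmp005, affiliate).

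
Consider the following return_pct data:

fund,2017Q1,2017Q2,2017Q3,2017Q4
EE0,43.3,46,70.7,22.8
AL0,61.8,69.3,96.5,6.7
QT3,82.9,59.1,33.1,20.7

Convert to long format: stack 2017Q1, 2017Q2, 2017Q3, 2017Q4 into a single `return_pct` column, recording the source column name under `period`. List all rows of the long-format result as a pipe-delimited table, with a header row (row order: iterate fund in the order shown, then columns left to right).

Each (fund, column) pair becomes one row: 3 × 4 = 12 rows.
For example, (EE0, 2017Q1) → return_pct=43.3.

| fund | period | return_pct |
| EE0 | 2017Q1 | 43.3 |
| EE0 | 2017Q2 | 46 |
| EE0 | 2017Q3 | 70.7 |
| EE0 | 2017Q4 | 22.8 |
| AL0 | 2017Q1 | 61.8 |
| AL0 | 2017Q2 | 69.3 |
| AL0 | 2017Q3 | 96.5 |
| AL0 | 2017Q4 | 6.7 |
| QT3 | 2017Q1 | 82.9 |
| QT3 | 2017Q2 | 59.1 |
| QT3 | 2017Q3 | 33.1 |
| QT3 | 2017Q4 | 20.7 |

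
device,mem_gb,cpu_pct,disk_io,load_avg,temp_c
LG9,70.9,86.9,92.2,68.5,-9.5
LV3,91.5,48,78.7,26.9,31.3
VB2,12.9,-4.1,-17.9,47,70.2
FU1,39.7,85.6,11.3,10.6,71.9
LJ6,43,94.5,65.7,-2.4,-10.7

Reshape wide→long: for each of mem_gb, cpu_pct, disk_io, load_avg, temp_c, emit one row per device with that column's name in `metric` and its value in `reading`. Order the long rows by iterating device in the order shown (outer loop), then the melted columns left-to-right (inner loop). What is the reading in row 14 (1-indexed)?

47

25 rows total (5 × 5). Row 14: index ⌊(14-1)/5⌋ = 2 into device → VB2; (14-1) mod 5 = 3 into the melted columns → load_avg.
So row 14 is (VB2, load_avg, 47); reading = 47.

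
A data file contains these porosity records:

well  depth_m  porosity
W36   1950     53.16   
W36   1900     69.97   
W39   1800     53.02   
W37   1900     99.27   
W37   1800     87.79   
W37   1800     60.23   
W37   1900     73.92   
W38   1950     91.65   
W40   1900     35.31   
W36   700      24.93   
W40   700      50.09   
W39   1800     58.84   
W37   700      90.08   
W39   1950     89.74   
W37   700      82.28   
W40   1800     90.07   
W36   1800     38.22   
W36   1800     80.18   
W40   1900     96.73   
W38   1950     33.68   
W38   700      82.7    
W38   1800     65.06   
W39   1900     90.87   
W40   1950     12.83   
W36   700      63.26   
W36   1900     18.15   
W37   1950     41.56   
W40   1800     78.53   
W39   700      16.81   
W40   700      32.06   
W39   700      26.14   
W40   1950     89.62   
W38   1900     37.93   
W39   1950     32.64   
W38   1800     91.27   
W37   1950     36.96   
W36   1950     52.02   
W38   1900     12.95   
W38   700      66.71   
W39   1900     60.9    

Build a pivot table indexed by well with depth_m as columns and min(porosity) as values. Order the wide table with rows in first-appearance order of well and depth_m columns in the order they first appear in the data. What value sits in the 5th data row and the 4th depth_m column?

32.06

With rows in first-appearance order of well, row 5 is well=W40. depth_m columns in first-appearance order: 1950, 1900, 1800, 700; column 4 is 700.
Long rows with well=W40, depth_m=700: min(50.09, 32.06) = 32.06.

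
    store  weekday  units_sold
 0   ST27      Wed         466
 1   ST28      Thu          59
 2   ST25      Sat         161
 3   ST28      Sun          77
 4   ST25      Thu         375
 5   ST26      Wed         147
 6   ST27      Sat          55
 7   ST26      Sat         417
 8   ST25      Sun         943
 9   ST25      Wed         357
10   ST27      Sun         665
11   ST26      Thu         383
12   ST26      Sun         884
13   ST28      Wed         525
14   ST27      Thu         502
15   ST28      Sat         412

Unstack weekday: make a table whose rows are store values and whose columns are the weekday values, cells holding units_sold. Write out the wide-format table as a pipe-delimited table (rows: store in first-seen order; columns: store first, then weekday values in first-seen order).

Columns: store plus the 4 distinct weekday values (Wed, Thu, Sat, Sun).
For example, row ST27 column Wed takes units_sold=466 from the long row (ST27, Wed).

| store | Wed | Thu | Sat | Sun |
| ST27 | 466 | 502 | 55 | 665 |
| ST28 | 525 | 59 | 412 | 77 |
| ST25 | 357 | 375 | 161 | 943 |
| ST26 | 147 | 383 | 417 | 884 |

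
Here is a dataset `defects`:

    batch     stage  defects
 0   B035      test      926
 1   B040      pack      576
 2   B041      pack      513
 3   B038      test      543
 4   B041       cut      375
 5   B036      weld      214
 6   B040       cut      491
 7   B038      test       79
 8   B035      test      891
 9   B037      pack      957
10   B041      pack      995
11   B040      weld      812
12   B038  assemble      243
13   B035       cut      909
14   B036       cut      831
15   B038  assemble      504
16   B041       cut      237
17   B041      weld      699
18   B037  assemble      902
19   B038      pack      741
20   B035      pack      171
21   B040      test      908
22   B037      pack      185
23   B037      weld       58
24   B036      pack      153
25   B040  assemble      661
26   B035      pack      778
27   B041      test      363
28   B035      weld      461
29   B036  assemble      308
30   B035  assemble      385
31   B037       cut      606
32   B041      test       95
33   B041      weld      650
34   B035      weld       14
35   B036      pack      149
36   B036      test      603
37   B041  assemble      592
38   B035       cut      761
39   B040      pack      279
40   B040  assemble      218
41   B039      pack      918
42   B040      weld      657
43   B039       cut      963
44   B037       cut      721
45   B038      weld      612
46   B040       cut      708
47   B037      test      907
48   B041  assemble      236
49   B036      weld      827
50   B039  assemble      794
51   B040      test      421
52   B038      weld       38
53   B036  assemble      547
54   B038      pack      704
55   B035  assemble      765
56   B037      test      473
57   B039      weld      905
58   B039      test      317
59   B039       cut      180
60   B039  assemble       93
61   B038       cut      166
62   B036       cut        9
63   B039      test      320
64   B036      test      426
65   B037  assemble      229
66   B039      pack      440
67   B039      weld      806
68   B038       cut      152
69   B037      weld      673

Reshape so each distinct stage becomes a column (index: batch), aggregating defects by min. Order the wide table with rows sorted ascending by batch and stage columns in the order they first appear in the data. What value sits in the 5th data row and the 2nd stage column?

440

With rows sorted ascending by batch, row 5 is batch=B039. stage columns in first-appearance order: test, pack, cut, weld, assemble; column 2 is pack.
Long rows with batch=B039, stage=pack: min(918, 440) = 440.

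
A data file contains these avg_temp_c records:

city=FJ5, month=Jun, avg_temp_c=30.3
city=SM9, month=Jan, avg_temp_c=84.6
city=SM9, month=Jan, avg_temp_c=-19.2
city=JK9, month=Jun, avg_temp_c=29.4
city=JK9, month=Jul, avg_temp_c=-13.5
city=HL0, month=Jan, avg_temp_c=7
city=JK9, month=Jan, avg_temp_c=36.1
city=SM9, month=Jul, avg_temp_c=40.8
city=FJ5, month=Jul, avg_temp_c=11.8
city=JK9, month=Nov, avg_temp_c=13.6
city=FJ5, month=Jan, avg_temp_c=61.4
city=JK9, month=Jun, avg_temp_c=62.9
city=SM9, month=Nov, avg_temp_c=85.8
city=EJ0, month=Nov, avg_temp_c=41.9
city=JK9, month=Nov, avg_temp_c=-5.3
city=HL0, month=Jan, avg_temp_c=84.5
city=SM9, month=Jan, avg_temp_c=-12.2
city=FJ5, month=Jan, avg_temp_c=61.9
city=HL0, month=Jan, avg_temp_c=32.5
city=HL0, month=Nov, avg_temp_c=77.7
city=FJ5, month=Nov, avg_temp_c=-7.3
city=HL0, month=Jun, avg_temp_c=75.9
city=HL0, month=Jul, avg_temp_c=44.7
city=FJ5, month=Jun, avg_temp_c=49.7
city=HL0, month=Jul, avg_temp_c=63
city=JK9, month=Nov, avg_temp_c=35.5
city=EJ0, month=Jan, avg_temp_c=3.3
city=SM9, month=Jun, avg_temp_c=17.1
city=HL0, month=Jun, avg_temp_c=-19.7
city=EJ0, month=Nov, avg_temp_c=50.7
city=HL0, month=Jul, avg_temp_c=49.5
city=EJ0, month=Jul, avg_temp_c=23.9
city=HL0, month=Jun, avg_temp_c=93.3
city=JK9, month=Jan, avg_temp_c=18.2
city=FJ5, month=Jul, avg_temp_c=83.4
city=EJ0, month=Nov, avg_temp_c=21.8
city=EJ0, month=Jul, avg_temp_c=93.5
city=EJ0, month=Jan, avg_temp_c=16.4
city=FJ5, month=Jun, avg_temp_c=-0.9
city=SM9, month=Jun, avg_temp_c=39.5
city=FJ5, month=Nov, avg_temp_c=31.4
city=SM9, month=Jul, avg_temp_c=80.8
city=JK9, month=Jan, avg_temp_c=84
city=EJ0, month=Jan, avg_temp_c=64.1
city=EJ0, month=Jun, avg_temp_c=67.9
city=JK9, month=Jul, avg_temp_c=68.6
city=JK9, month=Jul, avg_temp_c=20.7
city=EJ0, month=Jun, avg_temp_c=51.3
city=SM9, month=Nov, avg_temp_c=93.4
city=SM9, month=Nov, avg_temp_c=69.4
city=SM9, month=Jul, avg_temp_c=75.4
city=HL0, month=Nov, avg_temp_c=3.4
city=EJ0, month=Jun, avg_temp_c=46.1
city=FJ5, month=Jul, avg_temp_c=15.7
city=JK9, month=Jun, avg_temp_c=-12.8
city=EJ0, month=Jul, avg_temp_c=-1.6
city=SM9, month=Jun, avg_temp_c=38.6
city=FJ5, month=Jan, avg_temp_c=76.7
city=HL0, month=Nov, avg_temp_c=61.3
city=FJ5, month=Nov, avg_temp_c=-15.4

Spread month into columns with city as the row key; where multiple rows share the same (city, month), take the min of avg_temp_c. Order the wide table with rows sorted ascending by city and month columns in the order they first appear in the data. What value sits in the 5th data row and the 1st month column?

17.1

With rows sorted ascending by city, row 5 is city=SM9. month columns in first-appearance order: Jun, Jan, Jul, Nov; column 1 is Jun.
Long rows with city=SM9, month=Jun: min(17.1, 39.5, 38.6) = 17.1.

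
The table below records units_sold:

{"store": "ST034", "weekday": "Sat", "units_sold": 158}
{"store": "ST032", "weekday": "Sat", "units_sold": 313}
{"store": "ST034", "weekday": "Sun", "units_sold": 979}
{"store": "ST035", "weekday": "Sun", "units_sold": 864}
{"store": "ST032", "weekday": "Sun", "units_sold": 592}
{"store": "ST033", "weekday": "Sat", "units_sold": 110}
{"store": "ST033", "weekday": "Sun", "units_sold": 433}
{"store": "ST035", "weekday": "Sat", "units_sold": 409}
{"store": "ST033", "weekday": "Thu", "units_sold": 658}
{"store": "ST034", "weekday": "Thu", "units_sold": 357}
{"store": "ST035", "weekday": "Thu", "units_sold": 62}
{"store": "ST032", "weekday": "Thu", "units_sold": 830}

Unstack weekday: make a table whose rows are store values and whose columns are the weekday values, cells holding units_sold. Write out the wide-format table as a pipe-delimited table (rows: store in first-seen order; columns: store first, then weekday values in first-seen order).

Columns: store plus the 3 distinct weekday values (Sat, Sun, Thu).
For example, row ST034 column Sat takes units_sold=158 from the long row (ST034, Sat).

| store | Sat | Sun | Thu |
| ST034 | 158 | 979 | 357 |
| ST032 | 313 | 592 | 830 |
| ST035 | 409 | 864 | 62 |
| ST033 | 110 | 433 | 658 |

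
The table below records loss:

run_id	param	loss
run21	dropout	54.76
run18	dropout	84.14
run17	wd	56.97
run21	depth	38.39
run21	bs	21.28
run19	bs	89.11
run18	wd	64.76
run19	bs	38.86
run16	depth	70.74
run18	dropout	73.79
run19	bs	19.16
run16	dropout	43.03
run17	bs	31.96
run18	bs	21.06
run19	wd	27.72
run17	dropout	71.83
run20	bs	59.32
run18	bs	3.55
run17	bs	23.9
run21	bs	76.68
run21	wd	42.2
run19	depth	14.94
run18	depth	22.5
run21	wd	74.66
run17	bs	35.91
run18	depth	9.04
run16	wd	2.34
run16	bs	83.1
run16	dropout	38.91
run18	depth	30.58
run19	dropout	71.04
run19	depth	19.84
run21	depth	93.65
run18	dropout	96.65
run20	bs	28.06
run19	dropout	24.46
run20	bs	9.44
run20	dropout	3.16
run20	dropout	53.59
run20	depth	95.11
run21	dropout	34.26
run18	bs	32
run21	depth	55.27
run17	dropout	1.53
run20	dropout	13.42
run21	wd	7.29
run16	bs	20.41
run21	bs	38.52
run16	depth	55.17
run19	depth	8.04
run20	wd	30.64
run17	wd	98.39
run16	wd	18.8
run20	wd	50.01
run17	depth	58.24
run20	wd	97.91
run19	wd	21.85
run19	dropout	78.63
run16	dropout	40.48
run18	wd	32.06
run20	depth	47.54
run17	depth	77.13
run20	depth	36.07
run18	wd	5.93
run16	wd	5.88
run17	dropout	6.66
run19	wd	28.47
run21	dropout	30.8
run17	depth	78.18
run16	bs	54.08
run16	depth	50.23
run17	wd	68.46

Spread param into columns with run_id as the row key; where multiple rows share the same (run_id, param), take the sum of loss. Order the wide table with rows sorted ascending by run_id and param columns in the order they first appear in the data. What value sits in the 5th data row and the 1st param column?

70.17

With rows sorted ascending by run_id, row 5 is run_id=run20. param columns in first-appearance order: dropout, wd, depth, bs; column 1 is dropout.
Long rows with run_id=run20, param=dropout: 3.16 + 53.59 + 13.42 = 70.17.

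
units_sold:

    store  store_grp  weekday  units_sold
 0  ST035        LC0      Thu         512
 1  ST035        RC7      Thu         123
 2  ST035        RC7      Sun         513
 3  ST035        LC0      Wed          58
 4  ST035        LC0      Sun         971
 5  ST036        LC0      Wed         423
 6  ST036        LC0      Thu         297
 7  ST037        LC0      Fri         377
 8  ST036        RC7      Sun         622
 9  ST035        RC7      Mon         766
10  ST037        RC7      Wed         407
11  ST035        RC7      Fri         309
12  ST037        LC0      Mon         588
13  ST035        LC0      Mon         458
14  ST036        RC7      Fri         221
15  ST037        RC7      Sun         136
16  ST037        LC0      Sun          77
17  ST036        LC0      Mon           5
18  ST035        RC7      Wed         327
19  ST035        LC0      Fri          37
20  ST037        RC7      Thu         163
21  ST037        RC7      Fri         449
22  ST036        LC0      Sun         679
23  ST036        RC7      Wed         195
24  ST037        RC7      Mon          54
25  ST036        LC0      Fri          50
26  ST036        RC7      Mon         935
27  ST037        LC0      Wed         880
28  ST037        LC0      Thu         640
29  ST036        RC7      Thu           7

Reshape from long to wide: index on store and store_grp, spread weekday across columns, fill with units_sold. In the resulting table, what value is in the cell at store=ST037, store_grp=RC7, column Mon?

Wide layout: rows indexed by store and store_grp, columns are the 5 distinct weekday values (Thu, Sun, Wed, Fri, Mon).
Cell (store=ST037, store_grp=RC7, weekday=Mon) draws from the long row where store=ST037, store_grp=RC7 and weekday=Mon, which has units_sold=54.

54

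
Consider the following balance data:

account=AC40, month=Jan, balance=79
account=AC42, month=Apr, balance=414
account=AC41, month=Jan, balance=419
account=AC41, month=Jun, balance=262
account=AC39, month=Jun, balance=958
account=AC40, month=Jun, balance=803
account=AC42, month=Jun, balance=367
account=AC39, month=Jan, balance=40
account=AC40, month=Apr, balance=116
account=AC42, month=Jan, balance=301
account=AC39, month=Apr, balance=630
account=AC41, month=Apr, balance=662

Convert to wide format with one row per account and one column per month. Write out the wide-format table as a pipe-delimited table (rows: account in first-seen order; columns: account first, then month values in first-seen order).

| account | Jan | Apr | Jun |
| AC40 | 79 | 116 | 803 |
| AC42 | 301 | 414 | 367 |
| AC41 | 419 | 662 | 262 |
| AC39 | 40 | 630 | 958 |

Columns: account plus the 3 distinct month values (Jan, Apr, Jun).
For example, row AC40 column Jan takes balance=79 from the long row (AC40, Jan).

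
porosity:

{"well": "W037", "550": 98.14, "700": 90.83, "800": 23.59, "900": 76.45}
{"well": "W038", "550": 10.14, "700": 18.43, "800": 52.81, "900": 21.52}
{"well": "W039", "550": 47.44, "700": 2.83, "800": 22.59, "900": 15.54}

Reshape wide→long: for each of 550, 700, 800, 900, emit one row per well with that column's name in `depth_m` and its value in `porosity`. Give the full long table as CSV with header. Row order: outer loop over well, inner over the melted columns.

Each (well, column) pair becomes one row: 3 × 4 = 12 rows.
For example, (W037, 550) → porosity=98.14.

well,depth_m,porosity
W037,550,98.14
W037,700,90.83
W037,800,23.59
W037,900,76.45
W038,550,10.14
W038,700,18.43
W038,800,52.81
W038,900,21.52
W039,550,47.44
W039,700,2.83
W039,800,22.59
W039,900,15.54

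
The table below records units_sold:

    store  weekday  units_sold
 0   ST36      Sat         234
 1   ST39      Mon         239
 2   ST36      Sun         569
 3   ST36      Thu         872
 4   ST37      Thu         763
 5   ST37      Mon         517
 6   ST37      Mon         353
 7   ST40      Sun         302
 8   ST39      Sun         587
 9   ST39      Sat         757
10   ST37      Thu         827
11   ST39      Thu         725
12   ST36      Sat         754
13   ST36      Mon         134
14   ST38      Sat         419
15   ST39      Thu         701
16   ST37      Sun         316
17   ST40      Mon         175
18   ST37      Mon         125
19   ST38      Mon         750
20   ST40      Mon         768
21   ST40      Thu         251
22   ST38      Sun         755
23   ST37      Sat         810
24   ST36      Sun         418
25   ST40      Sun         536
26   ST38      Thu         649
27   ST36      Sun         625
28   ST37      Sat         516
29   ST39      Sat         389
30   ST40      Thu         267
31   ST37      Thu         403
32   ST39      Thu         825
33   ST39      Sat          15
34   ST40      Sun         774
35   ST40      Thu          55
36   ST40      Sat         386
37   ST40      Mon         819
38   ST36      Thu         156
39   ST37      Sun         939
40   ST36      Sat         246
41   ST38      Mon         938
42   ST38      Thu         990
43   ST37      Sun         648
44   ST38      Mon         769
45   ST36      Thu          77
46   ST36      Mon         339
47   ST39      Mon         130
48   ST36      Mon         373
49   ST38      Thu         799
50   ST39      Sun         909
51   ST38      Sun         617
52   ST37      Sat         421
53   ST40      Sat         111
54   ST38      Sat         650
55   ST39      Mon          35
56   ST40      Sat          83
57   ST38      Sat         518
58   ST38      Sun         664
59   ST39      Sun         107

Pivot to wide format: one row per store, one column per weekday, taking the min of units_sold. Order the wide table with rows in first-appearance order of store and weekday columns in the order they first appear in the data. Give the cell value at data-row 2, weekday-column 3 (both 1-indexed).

107

With rows in first-appearance order of store, row 2 is store=ST39. weekday columns in first-appearance order: Sat, Mon, Sun, Thu; column 3 is Sun.
Long rows with store=ST39, weekday=Sun: min(587, 909, 107) = 107.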